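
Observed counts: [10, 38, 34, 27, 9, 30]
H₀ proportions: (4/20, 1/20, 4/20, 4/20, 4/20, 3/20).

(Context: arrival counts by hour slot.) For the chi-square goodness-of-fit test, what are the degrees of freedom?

degrees of freedom = 5

df = k − 1 = 6 − 1 = 5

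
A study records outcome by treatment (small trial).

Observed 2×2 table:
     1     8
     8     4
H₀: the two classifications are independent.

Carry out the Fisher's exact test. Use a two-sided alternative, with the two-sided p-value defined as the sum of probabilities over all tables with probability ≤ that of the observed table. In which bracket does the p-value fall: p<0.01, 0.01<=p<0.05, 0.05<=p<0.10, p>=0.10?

Margins: r₁=9, r₂=12, c₁=9, c₂=12, n=21
p_obs = C(9,1)·C(12,8)/C(21,9); sum pmf over tables with pmf ≤ p_obs
p-value (two-sided) = 0.02436
→ bracket: 0.01<=p<0.05

p-value bracket: 0.01<=p<0.05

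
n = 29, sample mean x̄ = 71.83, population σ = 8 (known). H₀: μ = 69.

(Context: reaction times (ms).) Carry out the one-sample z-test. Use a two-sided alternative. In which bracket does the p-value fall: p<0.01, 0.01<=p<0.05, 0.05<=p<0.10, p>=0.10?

SE = σ/√n = 8/√29 = 1.4856
z = (x̄−μ₀)/SE = (71.83−69)/1.4856 = 1.9050
p-value (two-sided) = 0.05678
→ bracket: 0.05<=p<0.10

p-value bracket: 0.05<=p<0.10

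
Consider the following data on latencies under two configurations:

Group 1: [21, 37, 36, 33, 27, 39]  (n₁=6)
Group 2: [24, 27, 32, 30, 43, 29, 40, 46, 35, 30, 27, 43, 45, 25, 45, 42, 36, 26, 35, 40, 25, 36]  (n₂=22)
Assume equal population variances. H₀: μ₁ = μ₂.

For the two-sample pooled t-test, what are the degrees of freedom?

df = n₁ + n₂ − 2 = 6 + 22 − 2 = 26

degrees of freedom = 26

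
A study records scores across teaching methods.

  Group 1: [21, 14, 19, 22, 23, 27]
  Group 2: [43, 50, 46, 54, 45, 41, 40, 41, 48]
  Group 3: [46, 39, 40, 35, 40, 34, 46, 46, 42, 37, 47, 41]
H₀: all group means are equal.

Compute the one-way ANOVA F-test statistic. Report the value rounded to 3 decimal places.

test statistic = 57.238

Group means [21.00, 45.33, 41.08], grand mean 38.037
SSB = Σnᵢ(x̄ᵢ−x̄)² = 2332.046; SSW = ΣΣ(x−x̄ᵢ)² = 488.917
MSB = 2332.046/2 = 1166.0231; MSW = 488.917/24 = 20.3715
F = MSB/MSW = 57.2379
df = (2, 24)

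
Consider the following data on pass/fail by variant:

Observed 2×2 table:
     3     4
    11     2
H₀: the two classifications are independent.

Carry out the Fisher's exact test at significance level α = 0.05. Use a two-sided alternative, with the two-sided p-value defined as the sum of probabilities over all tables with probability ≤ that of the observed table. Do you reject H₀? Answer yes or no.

Margins: r₁=7, r₂=13, c₁=14, c₂=6, n=20
p_obs = C(7,3)·C(13,11)/C(20,14); sum pmf over tables with pmf ≤ p_obs
p-value (two-sided) = 0.12193
At α=0.05: p ≥ α → fail to reject H₀

reject H₀: no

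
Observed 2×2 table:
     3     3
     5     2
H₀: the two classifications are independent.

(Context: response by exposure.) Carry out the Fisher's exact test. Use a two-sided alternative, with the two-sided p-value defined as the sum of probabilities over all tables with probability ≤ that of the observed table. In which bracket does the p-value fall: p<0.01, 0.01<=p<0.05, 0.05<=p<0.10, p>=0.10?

Margins: r₁=6, r₂=7, c₁=8, c₂=5, n=13
p_obs = C(6,3)·C(7,5)/C(13,8); sum pmf over tables with pmf ≤ p_obs
p-value (two-sided) = 0.59207
→ bracket: p>=0.10

p-value bracket: p>=0.10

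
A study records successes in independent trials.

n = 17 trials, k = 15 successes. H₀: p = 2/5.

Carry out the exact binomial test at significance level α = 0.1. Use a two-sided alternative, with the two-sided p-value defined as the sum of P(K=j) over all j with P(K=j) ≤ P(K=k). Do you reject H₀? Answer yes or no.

Exact binomial: n=17, k=15, p₀=2/5=0.4000
P(X=j) = C(n,j)·p₀^j·(1−p₀)^(n−j); p = Σ P(X=j) over j with P(X=j) ≤ P(X=15)
p-value (two-sided) = 0.00006
At α=0.1: p < α → reject H₀

reject H₀: yes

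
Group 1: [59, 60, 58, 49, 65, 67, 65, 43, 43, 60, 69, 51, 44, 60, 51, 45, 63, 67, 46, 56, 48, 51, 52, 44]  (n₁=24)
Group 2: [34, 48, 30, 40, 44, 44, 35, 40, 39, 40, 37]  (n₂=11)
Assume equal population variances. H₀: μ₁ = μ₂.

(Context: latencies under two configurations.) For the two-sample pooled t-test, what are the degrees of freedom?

df = n₁ + n₂ − 2 = 24 + 11 − 2 = 33

degrees of freedom = 33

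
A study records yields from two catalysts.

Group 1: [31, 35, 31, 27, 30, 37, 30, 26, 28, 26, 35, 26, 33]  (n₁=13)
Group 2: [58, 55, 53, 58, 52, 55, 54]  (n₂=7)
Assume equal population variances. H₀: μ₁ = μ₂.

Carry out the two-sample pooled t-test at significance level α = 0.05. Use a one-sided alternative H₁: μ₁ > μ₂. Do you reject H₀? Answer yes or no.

reject H₀: no

x̄₁=30.385, s₁=3.754, n₁=13
x̄₂=55.000, s₂=2.309, n₂=7
s_p² = [12·3.754² + 6·2.309²]/18 = 11.1709
SE = √(s_p²·(1/13+1/7)) = 1.5669
t = (30.385−55.000)/1.5669 = -15.7097
df = 18
p-value (one-sided, H₁ greater) = 1.00000
At α=0.05: p ≥ α → fail to reject H₀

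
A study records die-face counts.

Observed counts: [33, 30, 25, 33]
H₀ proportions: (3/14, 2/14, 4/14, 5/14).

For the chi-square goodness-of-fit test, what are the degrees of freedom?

degrees of freedom = 3

df = k − 1 = 4 − 1 = 3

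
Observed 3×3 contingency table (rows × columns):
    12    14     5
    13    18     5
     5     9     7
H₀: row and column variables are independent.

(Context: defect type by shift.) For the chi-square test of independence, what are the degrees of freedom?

df = (r−1)(c−1) = (3−1)·(3−1) = 4

degrees of freedom = 4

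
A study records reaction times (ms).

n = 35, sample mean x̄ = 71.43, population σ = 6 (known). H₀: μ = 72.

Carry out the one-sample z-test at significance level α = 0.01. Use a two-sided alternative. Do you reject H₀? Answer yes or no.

reject H₀: no

SE = σ/√n = 6/√35 = 1.0142
z = (x̄−μ₀)/SE = (71.43−72)/1.0142 = -0.5620
p-value (two-sided) = 0.57410
At α=0.01: p ≥ α → fail to reject H₀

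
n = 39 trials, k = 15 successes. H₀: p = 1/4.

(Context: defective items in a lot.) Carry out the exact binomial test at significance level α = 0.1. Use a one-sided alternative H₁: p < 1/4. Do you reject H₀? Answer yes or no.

reject H₀: no

Exact binomial: n=39, k=15, p₀=1/4=0.2500
P(X≤15) from Σ C(n,i)·p₀^i·(1−p₀)^(n−i)
p-value (one-sided, H₁ less) = 0.97963
At α=0.1: p ≥ α → fail to reject H₀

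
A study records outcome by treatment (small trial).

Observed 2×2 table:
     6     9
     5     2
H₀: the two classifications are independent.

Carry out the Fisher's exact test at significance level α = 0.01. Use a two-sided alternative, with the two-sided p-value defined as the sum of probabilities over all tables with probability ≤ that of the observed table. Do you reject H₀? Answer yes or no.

reject H₀: no

Margins: r₁=15, r₂=7, c₁=11, c₂=11, n=22
p_obs = C(15,6)·C(7,5)/C(22,11); sum pmf over tables with pmf ≤ p_obs
p-value (two-sided) = 0.36146
At α=0.01: p ≥ α → fail to reject H₀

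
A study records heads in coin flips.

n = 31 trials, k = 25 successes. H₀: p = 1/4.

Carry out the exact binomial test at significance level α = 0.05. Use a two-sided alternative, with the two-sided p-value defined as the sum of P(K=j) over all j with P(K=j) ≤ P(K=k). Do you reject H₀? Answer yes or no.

reject H₀: yes

Exact binomial: n=31, k=25, p₀=1/4=0.2500
P(X=j) = C(n,j)·p₀^j·(1−p₀)^(n−j); p = Σ P(X=j) over j with P(X=j) ≤ P(X=25)
p-value (two-sided) = 0.00000
At α=0.05: p < α → reject H₀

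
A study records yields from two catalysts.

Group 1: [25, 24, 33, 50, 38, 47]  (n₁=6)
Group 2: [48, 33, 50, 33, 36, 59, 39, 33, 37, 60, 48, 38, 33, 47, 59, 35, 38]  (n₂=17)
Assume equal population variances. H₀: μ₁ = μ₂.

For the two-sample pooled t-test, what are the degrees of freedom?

df = n₁ + n₂ − 2 = 6 + 17 − 2 = 21

degrees of freedom = 21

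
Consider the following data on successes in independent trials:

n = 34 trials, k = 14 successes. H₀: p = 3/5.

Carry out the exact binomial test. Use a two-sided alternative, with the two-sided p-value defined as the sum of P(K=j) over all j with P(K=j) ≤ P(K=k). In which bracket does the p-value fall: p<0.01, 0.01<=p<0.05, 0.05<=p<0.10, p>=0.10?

Exact binomial: n=34, k=14, p₀=3/5=0.6000
P(X=j) = C(n,j)·p₀^j·(1−p₀)^(n−j); p = Σ P(X=j) over j with P(X=j) ≤ P(X=14)
p-value (two-sided) = 0.03423
→ bracket: 0.01<=p<0.05

p-value bracket: 0.01<=p<0.05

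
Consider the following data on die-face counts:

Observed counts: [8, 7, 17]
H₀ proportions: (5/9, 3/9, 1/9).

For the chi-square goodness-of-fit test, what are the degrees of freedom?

df = k − 1 = 3 − 1 = 2

degrees of freedom = 2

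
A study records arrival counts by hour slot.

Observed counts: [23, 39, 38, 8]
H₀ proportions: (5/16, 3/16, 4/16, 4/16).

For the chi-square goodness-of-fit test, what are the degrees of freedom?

df = k − 1 = 4 − 1 = 3

degrees of freedom = 3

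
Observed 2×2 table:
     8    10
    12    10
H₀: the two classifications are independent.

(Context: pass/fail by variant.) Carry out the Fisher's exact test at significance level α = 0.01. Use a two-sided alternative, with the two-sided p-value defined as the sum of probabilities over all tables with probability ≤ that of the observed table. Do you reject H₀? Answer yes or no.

reject H₀: no

Margins: r₁=18, r₂=22, c₁=20, c₂=20, n=40
p_obs = C(18,8)·C(22,12)/C(40,20); sum pmf over tables with pmf ≤ p_obs
p-value (two-sided) = 0.75119
At α=0.01: p ≥ α → fail to reject H₀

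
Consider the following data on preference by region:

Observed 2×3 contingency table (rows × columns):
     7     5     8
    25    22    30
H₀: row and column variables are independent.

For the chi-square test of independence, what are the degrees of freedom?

df = (r−1)(c−1) = (2−1)·(3−1) = 2

degrees of freedom = 2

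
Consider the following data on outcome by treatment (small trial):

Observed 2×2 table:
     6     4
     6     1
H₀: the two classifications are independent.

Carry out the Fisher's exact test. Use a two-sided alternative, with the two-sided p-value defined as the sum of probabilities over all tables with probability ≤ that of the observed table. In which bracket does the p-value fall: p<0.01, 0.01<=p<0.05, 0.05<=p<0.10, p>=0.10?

Margins: r₁=10, r₂=7, c₁=12, c₂=5, n=17
p_obs = C(10,6)·C(7,6)/C(17,12); sum pmf over tables with pmf ≤ p_obs
p-value (two-sided) = 0.33824
→ bracket: p>=0.10

p-value bracket: p>=0.10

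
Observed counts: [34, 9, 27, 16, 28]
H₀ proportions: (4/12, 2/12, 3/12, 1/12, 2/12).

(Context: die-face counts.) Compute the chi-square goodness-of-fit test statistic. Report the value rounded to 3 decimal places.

n = 114; E_i = n·p_i = [38.00, 19.00, 28.50, 9.50, 19.00]
χ² = (34−38.00)²/38.00 + (9−19.00)²/19.00 + (27−28.50)²/28.50 + (16−9.50)²/9.50 + (28−19.00)²/19.00 = 14.4737
df = 4

test statistic = 14.474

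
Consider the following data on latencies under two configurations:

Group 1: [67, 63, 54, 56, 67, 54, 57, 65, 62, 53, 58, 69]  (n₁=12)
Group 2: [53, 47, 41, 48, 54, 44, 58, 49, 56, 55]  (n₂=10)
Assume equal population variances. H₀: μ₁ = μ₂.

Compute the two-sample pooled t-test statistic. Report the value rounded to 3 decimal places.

test statistic = 4.083

x̄₁=60.417, s₁=5.760, n₁=12
x̄₂=50.500, s₂=5.563, n₂=10
s_p² = [11·5.760² + 9·5.563²]/20 = 32.1708
SE = √(s_p²·(1/12+1/10)) = 2.4286
t = (60.417−50.500)/2.4286 = 4.0833
df = 20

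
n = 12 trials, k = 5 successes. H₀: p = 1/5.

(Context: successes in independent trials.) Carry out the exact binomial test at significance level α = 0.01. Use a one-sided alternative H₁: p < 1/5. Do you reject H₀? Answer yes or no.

Exact binomial: n=12, k=5, p₀=1/5=0.2000
P(X≤5) from Σ C(n,i)·p₀^i·(1−p₀)^(n−i)
p-value (one-sided, H₁ less) = 0.98059
At α=0.01: p ≥ α → fail to reject H₀

reject H₀: no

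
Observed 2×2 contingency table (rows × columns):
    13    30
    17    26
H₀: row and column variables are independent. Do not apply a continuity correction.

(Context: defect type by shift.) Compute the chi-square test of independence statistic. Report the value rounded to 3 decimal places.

test statistic = 0.819

Row totals [43, 43], col totals [30, 56], n=86
χ² = (13−15.00)²/15.00 + (30−28.00)²/28.00 + (17−15.00)²/15.00 + (26−28.00)²/28.00 = 0.8190
df = 1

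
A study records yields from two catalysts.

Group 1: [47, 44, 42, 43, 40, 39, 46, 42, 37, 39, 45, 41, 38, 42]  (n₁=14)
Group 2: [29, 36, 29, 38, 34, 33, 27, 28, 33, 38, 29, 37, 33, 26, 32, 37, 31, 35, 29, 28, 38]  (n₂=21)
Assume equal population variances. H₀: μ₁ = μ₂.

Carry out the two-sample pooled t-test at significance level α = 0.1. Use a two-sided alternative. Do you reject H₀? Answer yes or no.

x̄₁=41.786, s₁=3.017, n₁=14
x̄₂=32.381, s₂=3.981, n₂=21
s_p² = [13·3.017² + 20·3.981²]/33 = 13.1912
SE = √(s_p²·(1/14+1/21)) = 1.2531
t = (41.786−32.381)/1.2531 = 7.5049
df = 33
p-value (two-sided) = 0.00000
At α=0.1: p < α → reject H₀

reject H₀: yes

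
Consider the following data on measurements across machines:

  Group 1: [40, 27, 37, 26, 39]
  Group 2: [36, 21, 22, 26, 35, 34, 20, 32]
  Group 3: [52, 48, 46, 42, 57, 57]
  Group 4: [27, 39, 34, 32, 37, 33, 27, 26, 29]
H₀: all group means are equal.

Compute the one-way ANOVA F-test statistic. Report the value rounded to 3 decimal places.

Group means [33.80, 28.25, 50.33, 31.56], grand mean 35.036
SSB = Σnᵢ(x̄ᵢ−x̄)² = 1889.109; SSW = ΣΣ(x−x̄ᵢ)² = 857.856
MSB = 1889.109/3 = 629.7029; MSW = 857.856/24 = 35.7440
F = MSB/MSW = 17.6170
df = (3, 24)

test statistic = 17.617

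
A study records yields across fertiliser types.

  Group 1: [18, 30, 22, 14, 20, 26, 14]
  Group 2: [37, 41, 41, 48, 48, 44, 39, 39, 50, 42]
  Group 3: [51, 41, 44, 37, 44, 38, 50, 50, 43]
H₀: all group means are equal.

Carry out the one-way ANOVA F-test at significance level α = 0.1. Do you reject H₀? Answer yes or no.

reject H₀: yes

Group means [20.57, 42.90, 44.22], grand mean 37.346
SSB = Σnᵢ(x̄ᵢ−x̄)² = 2703.715; SSW = ΣΣ(x−x̄ᵢ)² = 606.170
MSB = 2703.715/2 = 1351.8574; MSW = 606.170/23 = 26.3552
F = MSB/MSW = 51.2937
df = (2, 23)
p-value (upper-tail) = 0.00000
At α=0.1: p < α → reject H₀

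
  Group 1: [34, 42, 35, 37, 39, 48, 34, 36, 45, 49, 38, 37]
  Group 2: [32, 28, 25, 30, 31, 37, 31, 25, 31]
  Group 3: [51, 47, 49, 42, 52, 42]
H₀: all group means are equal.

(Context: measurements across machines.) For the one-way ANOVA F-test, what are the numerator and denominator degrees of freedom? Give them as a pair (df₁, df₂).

k = 3 groups, N = 27 total
df = (k−1, N−k) = (3−1, 27−3) = (2, 24)

degrees of freedom = [2, 24]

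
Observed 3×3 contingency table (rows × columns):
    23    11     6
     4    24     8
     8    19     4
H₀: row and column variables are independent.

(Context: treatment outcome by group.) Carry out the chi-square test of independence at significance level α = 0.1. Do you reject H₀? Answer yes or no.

Row totals [40, 36, 31], col totals [35, 54, 18], n=107
χ² = (23−13.08)²/13.08 + (11−20.19)²/20.19 + (6−6.73)²/6.73 + (4−11.78)²/11.78 + (24−18.17)²/18.17 + (8−6.06)²/6.06 + (8−10.14)²/10.14 + (19−15.64)²/15.64 + (4−5.21)²/5.21 = 20.8593
df = 4
p-value (upper-tail) = 0.00034
At α=0.1: p < α → reject H₀

reject H₀: yes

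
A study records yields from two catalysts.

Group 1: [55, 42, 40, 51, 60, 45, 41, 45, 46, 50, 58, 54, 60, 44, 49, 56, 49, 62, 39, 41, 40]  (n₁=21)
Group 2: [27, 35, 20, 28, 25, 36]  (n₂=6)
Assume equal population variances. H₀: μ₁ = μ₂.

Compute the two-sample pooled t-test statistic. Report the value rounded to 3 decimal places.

test statistic = 6.119

x̄₁=48.905, s₁=7.456, n₁=21
x̄₂=28.500, s₂=6.091, n₂=6
s_p² = [20·7.456² + 5·6.091²]/25 = 51.8924
SE = √(s_p²·(1/21+1/6)) = 3.3346
t = (48.905−28.500)/3.3346 = 6.1190
df = 25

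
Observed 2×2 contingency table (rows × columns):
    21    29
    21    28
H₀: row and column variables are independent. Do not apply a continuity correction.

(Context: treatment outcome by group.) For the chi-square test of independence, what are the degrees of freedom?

df = (r−1)(c−1) = (2−1)·(2−1) = 1

degrees of freedom = 1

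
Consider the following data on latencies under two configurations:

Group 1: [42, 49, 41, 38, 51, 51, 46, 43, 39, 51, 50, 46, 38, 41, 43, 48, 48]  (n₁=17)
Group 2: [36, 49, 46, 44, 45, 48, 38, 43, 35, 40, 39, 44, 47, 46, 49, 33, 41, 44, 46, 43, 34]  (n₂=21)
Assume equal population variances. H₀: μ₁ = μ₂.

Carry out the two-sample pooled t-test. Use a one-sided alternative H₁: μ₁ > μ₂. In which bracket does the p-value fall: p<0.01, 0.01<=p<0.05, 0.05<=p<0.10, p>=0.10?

x̄₁=45.000, s₁=4.690, n₁=17
x̄₂=42.381, s₂=4.934, n₂=21
s_p² = [16·4.690² + 20·4.934²]/36 = 23.3042
SE = √(s_p²·(1/17+1/21)) = 1.5750
t = (45.000−42.381)/1.5750 = 1.6629
df = 36
p-value (one-sided, H₁ greater) = 0.05251
→ bracket: 0.05<=p<0.10

p-value bracket: 0.05<=p<0.10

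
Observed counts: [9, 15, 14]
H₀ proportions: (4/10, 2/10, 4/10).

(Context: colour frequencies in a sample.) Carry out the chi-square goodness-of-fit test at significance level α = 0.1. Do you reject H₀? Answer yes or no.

reject H₀: yes

n = 38; E_i = n·p_i = [15.20, 7.60, 15.20]
χ² = (9−15.20)²/15.20 + (15−7.60)²/7.60 + (14−15.20)²/15.20 = 9.8289
df = 2
p-value (upper-tail) = 0.00734
At α=0.1: p < α → reject H₀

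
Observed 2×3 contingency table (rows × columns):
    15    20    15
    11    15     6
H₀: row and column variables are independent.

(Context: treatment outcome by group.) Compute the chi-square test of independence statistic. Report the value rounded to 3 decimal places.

Row totals [50, 32], col totals [26, 35, 21], n=82
χ² = (15−15.85)²/15.85 + (20−21.34)²/21.34 + (15−12.80)²/12.80 + (11−10.15)²/10.15 + (15−13.66)²/13.66 + (6−8.20)²/8.20 = 1.2981
df = 2

test statistic = 1.298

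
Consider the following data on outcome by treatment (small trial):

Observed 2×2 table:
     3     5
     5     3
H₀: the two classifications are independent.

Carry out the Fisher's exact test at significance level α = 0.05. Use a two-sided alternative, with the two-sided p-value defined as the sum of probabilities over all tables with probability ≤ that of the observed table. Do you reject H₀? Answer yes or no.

reject H₀: no

Margins: r₁=8, r₂=8, c₁=8, c₂=8, n=16
p_obs = C(8,3)·C(8,5)/C(16,8); sum pmf over tables with pmf ≤ p_obs
p-value (two-sided) = 0.61927
At α=0.05: p ≥ α → fail to reject H₀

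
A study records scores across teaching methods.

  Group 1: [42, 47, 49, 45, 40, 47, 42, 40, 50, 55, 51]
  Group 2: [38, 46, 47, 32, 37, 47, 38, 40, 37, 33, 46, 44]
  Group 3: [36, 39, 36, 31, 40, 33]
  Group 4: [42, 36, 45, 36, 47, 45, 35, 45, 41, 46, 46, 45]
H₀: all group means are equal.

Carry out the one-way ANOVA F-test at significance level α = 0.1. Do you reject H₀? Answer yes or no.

reject H₀: yes

Group means [46.18, 40.42, 35.83, 42.42], grand mean 41.878
SSB = Σnᵢ(x̄ᵢ−x̄)² = 452.087; SSW = ΣΣ(x−x̄ᵢ)² = 832.303
MSB = 452.087/3 = 150.6957; MSW = 832.303/37 = 22.4947
F = MSB/MSW = 6.6992
df = (3, 37)
p-value (upper-tail) = 0.00100
At α=0.1: p < α → reject H₀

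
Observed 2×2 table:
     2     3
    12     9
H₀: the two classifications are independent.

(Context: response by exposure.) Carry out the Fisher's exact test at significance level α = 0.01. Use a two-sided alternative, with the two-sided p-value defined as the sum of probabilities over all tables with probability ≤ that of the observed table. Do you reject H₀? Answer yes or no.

Margins: r₁=5, r₂=21, c₁=14, c₂=12, n=26
p_obs = C(5,2)·C(21,12)/C(26,14); sum pmf over tables with pmf ≤ p_obs
p-value (two-sided) = 0.63478
At α=0.01: p ≥ α → fail to reject H₀

reject H₀: no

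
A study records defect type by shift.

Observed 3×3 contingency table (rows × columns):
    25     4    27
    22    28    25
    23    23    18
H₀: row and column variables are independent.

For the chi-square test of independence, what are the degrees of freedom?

df = (r−1)(c−1) = (3−1)·(3−1) = 4

degrees of freedom = 4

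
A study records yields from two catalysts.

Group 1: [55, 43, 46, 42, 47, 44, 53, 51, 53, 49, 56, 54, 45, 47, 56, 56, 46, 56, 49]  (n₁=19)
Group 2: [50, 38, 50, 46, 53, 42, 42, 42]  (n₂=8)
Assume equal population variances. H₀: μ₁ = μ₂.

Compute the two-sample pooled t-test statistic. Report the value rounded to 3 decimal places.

x̄₁=49.895, s₁=4.886, n₁=19
x̄₂=45.375, s₂=5.208, n₂=8
s_p² = [18·4.886² + 7·5.208²]/25 = 24.7866
SE = √(s_p²·(1/19+1/8)) = 2.0983
t = (49.895−45.375)/2.0983 = 2.1540
df = 25

test statistic = 2.154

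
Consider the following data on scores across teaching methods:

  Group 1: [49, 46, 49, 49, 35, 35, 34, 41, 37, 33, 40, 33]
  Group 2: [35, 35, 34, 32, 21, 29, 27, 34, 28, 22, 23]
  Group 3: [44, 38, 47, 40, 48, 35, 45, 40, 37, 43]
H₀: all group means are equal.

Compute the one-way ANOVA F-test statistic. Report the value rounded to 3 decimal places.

test statistic = 16.498

Group means [40.08, 29.09, 41.70], grand mean 36.909
SSB = Σnᵢ(x̄ᵢ−x̄)² = 1022.802; SSW = ΣΣ(x−x̄ᵢ)² = 929.926
MSB = 1022.802/2 = 511.4008; MSW = 929.926/30 = 30.9975
F = MSB/MSW = 16.4981
df = (2, 30)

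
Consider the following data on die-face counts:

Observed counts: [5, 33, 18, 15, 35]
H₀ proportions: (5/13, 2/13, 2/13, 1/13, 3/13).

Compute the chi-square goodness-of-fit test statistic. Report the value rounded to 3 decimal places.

test statistic = 58.932

n = 106; E_i = n·p_i = [40.77, 16.31, 16.31, 8.15, 24.46]
χ² = (5−40.77)²/40.77 + (33−16.31)²/16.31 + (18−16.31)²/16.31 + (15−8.15)²/8.15 + (35−24.46)²/24.46 = 58.9324
df = 4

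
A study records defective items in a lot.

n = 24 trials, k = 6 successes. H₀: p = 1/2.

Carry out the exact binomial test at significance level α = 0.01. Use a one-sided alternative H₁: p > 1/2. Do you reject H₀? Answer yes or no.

reject H₀: no

Exact binomial: n=24, k=6, p₀=1/2=0.5000
P(X≥6) from Σ C(n,i)·p₀^i·(1−p₀)^(n−i)
p-value (one-sided, H₁ greater) = 0.99669
At α=0.01: p ≥ α → fail to reject H₀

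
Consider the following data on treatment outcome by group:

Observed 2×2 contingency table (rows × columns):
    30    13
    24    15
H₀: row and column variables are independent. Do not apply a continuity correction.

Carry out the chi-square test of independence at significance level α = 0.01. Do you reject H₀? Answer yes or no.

Row totals [43, 39], col totals [54, 28], n=82
χ² = (30−28.32)²/28.32 + (13−14.68)²/14.68 + (24−25.68)²/25.68 + (15−13.32)²/13.32 = 0.6159
df = 1
p-value (upper-tail) = 0.43259
At α=0.01: p ≥ α → fail to reject H₀

reject H₀: no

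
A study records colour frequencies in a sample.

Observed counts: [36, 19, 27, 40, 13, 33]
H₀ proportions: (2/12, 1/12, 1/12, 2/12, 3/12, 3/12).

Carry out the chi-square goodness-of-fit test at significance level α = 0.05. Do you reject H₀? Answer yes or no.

n = 168; E_i = n·p_i = [28.00, 14.00, 14.00, 28.00, 42.00, 42.00]
χ² = (36−28.00)²/28.00 + (19−14.00)²/14.00 + (27−14.00)²/14.00 + (40−28.00)²/28.00 + (13−42.00)²/42.00 + (33−42.00)²/42.00 = 43.2381
df = 5
p-value (upper-tail) = 0.00000
At α=0.05: p < α → reject H₀

reject H₀: yes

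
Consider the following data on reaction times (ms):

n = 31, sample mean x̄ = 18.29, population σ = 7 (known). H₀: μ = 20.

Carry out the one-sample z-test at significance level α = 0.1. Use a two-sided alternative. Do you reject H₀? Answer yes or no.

SE = σ/√n = 7/√31 = 1.2572
z = (x̄−μ₀)/SE = (18.29−20)/1.2572 = -1.3601
p-value (two-sided) = 0.17379
At α=0.1: p ≥ α → fail to reject H₀

reject H₀: no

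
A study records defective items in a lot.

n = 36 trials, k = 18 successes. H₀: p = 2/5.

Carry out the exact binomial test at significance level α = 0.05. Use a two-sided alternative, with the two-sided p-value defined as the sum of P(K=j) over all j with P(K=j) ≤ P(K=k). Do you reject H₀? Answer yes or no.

reject H₀: no

Exact binomial: n=36, k=18, p₀=2/5=0.4000
P(X=j) = C(n,j)·p₀^j·(1−p₀)^(n−j); p = Σ P(X=j) over j with P(X=j) ≤ P(X=18)
p-value (two-sided) = 0.23634
At α=0.05: p ≥ α → fail to reject H₀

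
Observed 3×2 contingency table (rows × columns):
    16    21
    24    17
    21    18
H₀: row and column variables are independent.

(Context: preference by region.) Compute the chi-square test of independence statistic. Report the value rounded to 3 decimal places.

Row totals [37, 41, 39], col totals [61, 56], n=117
χ² = (16−19.29)²/19.29 + (21−17.71)²/17.71 + (24−21.38)²/21.38 + (17−19.62)²/19.62 + (21−20.33)²/20.33 + (18−18.67)²/18.67 = 1.8913
df = 2

test statistic = 1.891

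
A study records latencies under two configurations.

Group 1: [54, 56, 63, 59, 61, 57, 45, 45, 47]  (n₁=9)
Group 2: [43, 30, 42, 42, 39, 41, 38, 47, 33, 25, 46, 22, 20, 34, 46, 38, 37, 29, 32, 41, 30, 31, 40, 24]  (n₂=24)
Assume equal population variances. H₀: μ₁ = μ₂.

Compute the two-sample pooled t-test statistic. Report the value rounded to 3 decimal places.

test statistic = 6.296

x̄₁=54.111, s₁=6.882, n₁=9
x̄₂=35.417, s₂=7.829, n₂=24
s_p² = [8·6.882² + 23·7.829²]/31 = 57.7007
SE = √(s_p²·(1/9+1/24)) = 2.9691
t = (54.111−35.417)/2.9691 = 6.2964
df = 31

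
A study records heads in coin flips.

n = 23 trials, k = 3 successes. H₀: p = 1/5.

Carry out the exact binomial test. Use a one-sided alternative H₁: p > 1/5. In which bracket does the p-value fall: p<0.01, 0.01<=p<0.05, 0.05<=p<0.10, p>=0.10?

p-value bracket: p>=0.10

Exact binomial: n=23, k=3, p₀=1/5=0.2000
P(X≥3) from Σ C(n,i)·p₀^i·(1−p₀)^(n−i)
p-value (one-sided, H₁ greater) = 0.86681
→ bracket: p>=0.10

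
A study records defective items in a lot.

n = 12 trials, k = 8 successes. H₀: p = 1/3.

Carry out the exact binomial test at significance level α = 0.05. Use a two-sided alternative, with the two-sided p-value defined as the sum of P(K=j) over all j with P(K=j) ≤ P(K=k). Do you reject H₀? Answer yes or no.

reject H₀: yes

Exact binomial: n=12, k=8, p₀=1/3=0.3333
P(X=j) = C(n,j)·p₀^j·(1−p₀)^(n−j); p = Σ P(X=j) over j with P(X=j) ≤ P(X=8)
p-value (two-sided) = 0.02647
At α=0.05: p < α → reject H₀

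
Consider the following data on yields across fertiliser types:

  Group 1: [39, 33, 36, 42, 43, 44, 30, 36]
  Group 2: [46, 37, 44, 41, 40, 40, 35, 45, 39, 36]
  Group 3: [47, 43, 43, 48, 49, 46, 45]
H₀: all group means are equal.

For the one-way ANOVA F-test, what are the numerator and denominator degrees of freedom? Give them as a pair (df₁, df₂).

degrees of freedom = [2, 22]

k = 3 groups, N = 25 total
df = (k−1, N−k) = (3−1, 25−3) = (2, 22)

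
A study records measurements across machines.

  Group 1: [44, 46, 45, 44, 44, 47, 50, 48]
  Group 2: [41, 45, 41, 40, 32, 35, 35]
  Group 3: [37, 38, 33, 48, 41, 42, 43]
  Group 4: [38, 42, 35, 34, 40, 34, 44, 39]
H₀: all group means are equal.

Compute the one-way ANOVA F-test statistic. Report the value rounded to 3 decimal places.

Group means [46.00, 38.43, 40.29, 38.25], grand mean 40.833
SSB = Σnᵢ(x̄ᵢ−x̄)² = 309.524; SSW = ΣΣ(x−x̄ᵢ)² = 394.643
MSB = 309.524/3 = 103.1746; MSW = 394.643/26 = 15.1786
F = MSB/MSW = 6.7974
df = (3, 26)

test statistic = 6.797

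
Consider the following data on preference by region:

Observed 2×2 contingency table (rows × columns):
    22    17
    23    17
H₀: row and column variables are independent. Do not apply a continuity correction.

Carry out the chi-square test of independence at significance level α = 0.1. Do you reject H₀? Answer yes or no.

reject H₀: no

Row totals [39, 40], col totals [45, 34], n=79
χ² = (22−22.22)²/22.22 + (17−16.78)²/16.78 + (23−22.78)²/22.78 + (17−17.22)²/17.22 = 0.0096
df = 1
p-value (upper-tail) = 0.92209
At α=0.1: p ≥ α → fail to reject H₀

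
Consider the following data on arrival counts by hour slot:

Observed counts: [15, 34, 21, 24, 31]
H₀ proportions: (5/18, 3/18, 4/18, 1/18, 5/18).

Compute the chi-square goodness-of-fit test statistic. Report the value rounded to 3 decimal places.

n = 125; E_i = n·p_i = [34.72, 20.83, 27.78, 6.94, 34.72]
χ² = (15−34.72)²/34.72 + (34−20.83)²/20.83 + (21−27.78)²/27.78 + (24−6.94)²/6.94 + (31−34.72)²/34.72 = 63.4648
df = 4

test statistic = 63.465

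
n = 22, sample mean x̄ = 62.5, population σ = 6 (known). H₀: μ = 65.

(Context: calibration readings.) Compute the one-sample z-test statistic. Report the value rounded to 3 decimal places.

test statistic = -1.954

SE = σ/√n = 6/√22 = 1.2792
z = (x̄−μ₀)/SE = (62.5−65)/1.2792 = -1.9543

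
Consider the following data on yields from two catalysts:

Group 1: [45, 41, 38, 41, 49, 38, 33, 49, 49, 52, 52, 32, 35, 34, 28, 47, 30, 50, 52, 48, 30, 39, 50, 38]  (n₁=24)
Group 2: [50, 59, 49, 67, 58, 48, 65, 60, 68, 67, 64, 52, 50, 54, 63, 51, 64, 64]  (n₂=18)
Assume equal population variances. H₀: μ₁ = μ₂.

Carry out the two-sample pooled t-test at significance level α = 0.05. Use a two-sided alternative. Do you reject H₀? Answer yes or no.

reject H₀: yes

x̄₁=41.667, s₁=8.020, n₁=24
x̄₂=58.500, s₂=7.090, n₂=18
s_p² = [23·8.020² + 17·7.090²]/40 = 58.3458
SE = √(s_p²·(1/24+1/18)) = 2.3817
t = (41.667−58.500)/2.3817 = -7.0678
df = 40
p-value (two-sided) = 0.00000
At α=0.05: p < α → reject H₀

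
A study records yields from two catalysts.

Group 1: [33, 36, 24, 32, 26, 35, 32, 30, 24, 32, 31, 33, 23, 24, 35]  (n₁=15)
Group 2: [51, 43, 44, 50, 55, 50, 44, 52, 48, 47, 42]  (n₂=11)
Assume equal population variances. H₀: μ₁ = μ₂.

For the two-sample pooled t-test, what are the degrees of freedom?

degrees of freedom = 24

df = n₁ + n₂ − 2 = 15 + 11 − 2 = 24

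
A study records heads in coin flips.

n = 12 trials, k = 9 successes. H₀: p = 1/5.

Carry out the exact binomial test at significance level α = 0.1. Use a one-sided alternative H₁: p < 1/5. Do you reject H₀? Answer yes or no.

Exact binomial: n=12, k=9, p₀=1/5=0.2000
P(X≤9) from Σ C(n,i)·p₀^i·(1−p₀)^(n−i)
p-value (one-sided, H₁ less) = 1.00000
At α=0.1: p ≥ α → fail to reject H₀

reject H₀: no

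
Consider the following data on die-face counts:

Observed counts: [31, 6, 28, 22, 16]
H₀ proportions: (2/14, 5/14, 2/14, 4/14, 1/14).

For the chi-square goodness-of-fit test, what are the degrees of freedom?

degrees of freedom = 4

df = k − 1 = 5 − 1 = 4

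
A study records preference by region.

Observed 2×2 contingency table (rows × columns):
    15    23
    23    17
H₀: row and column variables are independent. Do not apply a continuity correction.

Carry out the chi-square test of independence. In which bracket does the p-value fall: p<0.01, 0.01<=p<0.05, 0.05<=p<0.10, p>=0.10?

Row totals [38, 40], col totals [38, 40], n=78
χ² = (15−18.51)²/18.51 + (23−19.49)²/19.49 + (23−19.49)²/19.49 + (17−20.51)²/20.51 = 2.5346
df = 1
p-value (upper-tail) = 0.11138
→ bracket: p>=0.10

p-value bracket: p>=0.10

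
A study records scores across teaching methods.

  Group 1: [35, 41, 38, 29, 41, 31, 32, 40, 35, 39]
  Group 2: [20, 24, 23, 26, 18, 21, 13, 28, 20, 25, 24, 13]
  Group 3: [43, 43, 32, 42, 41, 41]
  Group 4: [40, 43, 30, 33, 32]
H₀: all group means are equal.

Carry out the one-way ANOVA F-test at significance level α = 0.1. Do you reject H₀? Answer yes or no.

reject H₀: yes

Group means [36.10, 21.25, 40.33, 35.60], grand mean 31.394
SSB = Σnᵢ(x̄ᵢ−x̄)² = 2024.195; SSW = ΣΣ(x−x̄ᵢ)² = 633.683
MSB = 2024.195/3 = 674.7318; MSW = 633.683/29 = 21.8511
F = MSB/MSW = 30.8786
df = (3, 29)
p-value (upper-tail) = 0.00000
At α=0.1: p < α → reject H₀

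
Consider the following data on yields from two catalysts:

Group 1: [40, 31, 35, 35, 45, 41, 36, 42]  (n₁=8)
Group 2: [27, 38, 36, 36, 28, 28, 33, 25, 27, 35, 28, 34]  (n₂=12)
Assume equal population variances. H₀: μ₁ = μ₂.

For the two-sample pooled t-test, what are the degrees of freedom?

degrees of freedom = 18

df = n₁ + n₂ − 2 = 8 + 12 − 2 = 18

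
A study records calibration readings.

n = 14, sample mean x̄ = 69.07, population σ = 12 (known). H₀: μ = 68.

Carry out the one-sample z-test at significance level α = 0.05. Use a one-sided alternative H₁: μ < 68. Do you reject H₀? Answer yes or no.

SE = σ/√n = 12/√14 = 3.2071
z = (x̄−μ₀)/SE = (69.07−68)/3.2071 = 0.3336
p-value (one-sided, H₁ less) = 0.63067
At α=0.05: p ≥ α → fail to reject H₀

reject H₀: no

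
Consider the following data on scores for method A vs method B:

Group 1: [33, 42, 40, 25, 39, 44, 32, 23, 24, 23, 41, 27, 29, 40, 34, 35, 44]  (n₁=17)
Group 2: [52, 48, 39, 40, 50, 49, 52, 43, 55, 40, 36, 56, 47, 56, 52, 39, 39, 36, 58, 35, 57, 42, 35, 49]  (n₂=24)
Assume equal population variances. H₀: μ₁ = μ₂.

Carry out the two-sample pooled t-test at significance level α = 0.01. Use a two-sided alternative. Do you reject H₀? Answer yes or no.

x̄₁=33.824, s₁=7.552, n₁=17
x̄₂=46.042, s₂=7.743, n₂=24
s_p² = [16·7.552² + 23·7.743²]/39 = 58.7546
SE = √(s_p²·(1/17+1/24)) = 2.4299
t = (33.824−46.042)/2.4299 = -5.0283
df = 39
p-value (two-sided) = 0.00001
At α=0.01: p < α → reject H₀

reject H₀: yes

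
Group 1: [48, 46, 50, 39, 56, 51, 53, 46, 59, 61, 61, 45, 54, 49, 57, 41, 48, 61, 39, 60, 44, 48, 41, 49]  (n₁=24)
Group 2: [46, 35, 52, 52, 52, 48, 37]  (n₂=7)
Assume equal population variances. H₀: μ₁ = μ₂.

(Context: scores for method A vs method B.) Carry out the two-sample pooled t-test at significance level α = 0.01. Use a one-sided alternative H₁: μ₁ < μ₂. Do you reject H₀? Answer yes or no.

reject H₀: no

x̄₁=50.250, s₁=7.116, n₁=24
x̄₂=46.000, s₂=7.234, n₂=7
s_p² = [23·7.116² + 6·7.234²]/29 = 50.9828
SE = √(s_p²·(1/24+1/7)) = 3.0672
t = (50.250−46.000)/3.0672 = 1.3856
df = 29
p-value (one-sided, H₁ less) = 0.91179
At α=0.01: p ≥ α → fail to reject H₀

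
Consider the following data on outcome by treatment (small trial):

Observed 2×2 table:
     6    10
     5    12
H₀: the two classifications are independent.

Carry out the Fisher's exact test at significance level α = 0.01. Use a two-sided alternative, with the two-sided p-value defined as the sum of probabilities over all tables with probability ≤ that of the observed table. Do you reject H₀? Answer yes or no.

reject H₀: no

Margins: r₁=16, r₂=17, c₁=11, c₂=22, n=33
p_obs = C(16,6)·C(17,5)/C(33,11); sum pmf over tables with pmf ≤ p_obs
p-value (two-sided) = 0.72068
At α=0.01: p ≥ α → fail to reject H₀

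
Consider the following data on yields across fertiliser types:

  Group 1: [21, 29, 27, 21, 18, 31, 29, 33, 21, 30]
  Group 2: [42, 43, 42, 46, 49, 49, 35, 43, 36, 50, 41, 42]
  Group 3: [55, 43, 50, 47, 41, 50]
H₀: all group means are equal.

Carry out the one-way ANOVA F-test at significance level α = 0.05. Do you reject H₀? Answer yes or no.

reject H₀: yes

Group means [26.00, 43.17, 47.67], grand mean 38.000
SSB = Σnᵢ(x̄ᵢ−x̄)² = 2321.000; SSW = ΣΣ(x−x̄ᵢ)² = 629.000
MSB = 2321.000/2 = 1160.5000; MSW = 629.000/25 = 25.1600
F = MSB/MSW = 46.1248
df = (2, 25)
p-value (upper-tail) = 0.00000
At α=0.05: p < α → reject H₀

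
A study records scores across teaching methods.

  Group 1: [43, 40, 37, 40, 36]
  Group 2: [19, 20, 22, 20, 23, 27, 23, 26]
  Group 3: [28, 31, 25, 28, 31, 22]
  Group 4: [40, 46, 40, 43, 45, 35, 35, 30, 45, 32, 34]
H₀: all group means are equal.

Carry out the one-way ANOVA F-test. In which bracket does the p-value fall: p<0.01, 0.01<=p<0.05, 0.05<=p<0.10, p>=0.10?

p-value bracket: p<0.01

Group means [39.20, 22.50, 27.50, 38.64], grand mean 32.200
SSB = Σnᵢ(x̄ᵢ−x̄)² = 1585.955; SSW = ΣΣ(x−x̄ᵢ)² = 474.845
MSB = 1585.955/3 = 528.6515; MSW = 474.845/26 = 18.2633
F = MSB/MSW = 28.9461
df = (3, 26)
p-value (upper-tail) = 0.00000
→ bracket: p<0.01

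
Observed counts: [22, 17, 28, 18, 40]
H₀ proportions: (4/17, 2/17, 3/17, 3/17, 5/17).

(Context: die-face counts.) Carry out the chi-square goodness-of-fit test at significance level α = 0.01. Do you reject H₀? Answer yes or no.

reject H₀: no

n = 125; E_i = n·p_i = [29.41, 14.71, 22.06, 22.06, 36.76]
χ² = (22−29.41)²/29.41 + (17−14.71)²/14.71 + (28−22.06)²/22.06 + (18−22.06)²/22.06 + (40−36.76)²/36.76 = 4.8573
df = 4
p-value (upper-tail) = 0.30225
At α=0.01: p ≥ α → fail to reject H₀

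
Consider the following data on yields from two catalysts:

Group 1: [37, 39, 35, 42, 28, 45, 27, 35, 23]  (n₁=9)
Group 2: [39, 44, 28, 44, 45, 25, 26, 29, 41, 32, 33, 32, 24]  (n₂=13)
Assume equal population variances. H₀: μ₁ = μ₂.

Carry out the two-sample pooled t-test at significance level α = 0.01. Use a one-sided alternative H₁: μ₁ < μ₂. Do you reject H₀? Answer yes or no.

reject H₀: no

x̄₁=34.556, s₁=7.282, n₁=9
x̄₂=34.000, s₂=7.692, n₂=13
s_p² = [8·7.282² + 12·7.692²]/20 = 56.7111
SE = √(s_p²·(1/9+1/13)) = 3.2655
t = (34.556−34.000)/3.2655 = 0.1701
df = 20
p-value (one-sided, H₁ less) = 0.56669
At α=0.01: p ≥ α → fail to reject H₀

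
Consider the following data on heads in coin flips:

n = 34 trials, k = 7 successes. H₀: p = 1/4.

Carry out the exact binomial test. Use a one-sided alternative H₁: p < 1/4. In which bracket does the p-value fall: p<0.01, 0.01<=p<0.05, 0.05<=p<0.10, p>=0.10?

Exact binomial: n=34, k=7, p₀=1/4=0.2500
P(X≤7) from Σ C(n,i)·p₀^i·(1−p₀)^(n−i)
p-value (one-sided, H₁ less) = 0.35703
→ bracket: p>=0.10

p-value bracket: p>=0.10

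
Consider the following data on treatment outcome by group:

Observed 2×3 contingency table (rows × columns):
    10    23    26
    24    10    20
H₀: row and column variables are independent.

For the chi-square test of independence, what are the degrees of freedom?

df = (r−1)(c−1) = (2−1)·(3−1) = 2

degrees of freedom = 2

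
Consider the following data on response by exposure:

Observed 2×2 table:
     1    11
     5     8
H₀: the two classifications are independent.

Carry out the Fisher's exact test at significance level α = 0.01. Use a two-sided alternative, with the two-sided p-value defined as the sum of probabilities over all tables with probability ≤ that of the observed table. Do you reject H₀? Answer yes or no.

Margins: r₁=12, r₂=13, c₁=6, c₂=19, n=25
p_obs = C(12,1)·C(13,5)/C(25,6); sum pmf over tables with pmf ≤ p_obs
p-value (two-sided) = 0.16025
At α=0.01: p ≥ α → fail to reject H₀

reject H₀: no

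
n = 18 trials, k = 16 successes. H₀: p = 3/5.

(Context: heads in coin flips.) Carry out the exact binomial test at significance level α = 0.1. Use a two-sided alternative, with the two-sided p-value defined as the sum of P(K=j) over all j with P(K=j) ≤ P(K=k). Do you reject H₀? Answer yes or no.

reject H₀: yes

Exact binomial: n=18, k=16, p₀=3/5=0.6000
P(X=j) = C(n,j)·p₀^j·(1−p₀)^(n−j); p = Σ P(X=j) over j with P(X=j) ≤ P(X=16)
p-value (two-sided) = 0.01398
At α=0.1: p < α → reject H₀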